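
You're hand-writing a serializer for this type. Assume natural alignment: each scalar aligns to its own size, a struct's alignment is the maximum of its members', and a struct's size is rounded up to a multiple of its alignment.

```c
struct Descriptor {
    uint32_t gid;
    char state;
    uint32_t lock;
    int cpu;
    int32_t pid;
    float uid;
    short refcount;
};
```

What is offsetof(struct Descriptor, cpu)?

12

gid at 0 (size 4, align 4) → ends 4
state at 4 (size 1, align 1) → ends 5
pad 3 to align 4 for lock
lock at 8 (size 4, align 4) → ends 12
cpu at 12 (size 4, align 4) → ends 16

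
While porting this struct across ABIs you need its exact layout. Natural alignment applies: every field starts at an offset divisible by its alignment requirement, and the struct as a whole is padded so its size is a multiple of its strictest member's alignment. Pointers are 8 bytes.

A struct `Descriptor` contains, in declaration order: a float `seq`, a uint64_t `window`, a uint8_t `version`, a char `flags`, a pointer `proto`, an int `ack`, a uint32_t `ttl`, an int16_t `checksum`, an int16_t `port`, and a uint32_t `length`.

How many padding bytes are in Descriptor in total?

@0: seq [4B, align 4] → 4
+4 pad (align 8)
@8: window [8B, align 8] → 16
@16: version [1B, align 1] → 17
@17: flags [1B, align 1] → 18
+6 pad (align 8)
@24: proto [8B, align 8] → 32
@32: ack [4B, align 4] → 36
@36: ttl [4B, align 4] → 40
@40: checksum [2B, align 2] → 42
@42: port [2B, align 2] → 44
@44: length [4B, align 4] → 48
size 48, align 8
data bytes 38, size 48 → padding 10

10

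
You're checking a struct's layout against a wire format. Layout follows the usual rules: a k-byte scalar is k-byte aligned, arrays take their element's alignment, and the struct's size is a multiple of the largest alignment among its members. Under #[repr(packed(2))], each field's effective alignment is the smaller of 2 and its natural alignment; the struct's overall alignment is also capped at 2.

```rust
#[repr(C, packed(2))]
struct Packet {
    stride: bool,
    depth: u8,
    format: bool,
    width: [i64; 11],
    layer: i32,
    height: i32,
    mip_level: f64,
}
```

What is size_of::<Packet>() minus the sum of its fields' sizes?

stride at 0 (size 1, align 1) → ends 1
depth at 1 (size 1, align 1) → ends 2
format at 2 (size 1, align 1) → ends 3
pad 1 to align 2 for width
width at 4 (size 88, align 2) → ends 92
layer at 92 (size 4, align 2) → ends 96
height at 96 (size 4, align 2) → ends 100
mip_level at 100 (size 8, align 2) → ends 108
total 108 bytes, alignment 2
data bytes 107, size 108 → padding 1

1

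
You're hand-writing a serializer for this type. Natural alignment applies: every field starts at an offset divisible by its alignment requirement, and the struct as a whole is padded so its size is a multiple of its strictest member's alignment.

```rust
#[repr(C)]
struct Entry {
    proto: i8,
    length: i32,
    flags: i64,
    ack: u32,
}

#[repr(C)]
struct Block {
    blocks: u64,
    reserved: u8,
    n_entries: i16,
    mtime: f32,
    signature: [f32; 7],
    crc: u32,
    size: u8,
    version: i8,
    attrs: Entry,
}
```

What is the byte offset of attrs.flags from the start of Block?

64

Entry: 0..1  proto  (1B, 1-aligned); 1..4  -- padding (3B); 4..8  length  (4B, 4-aligned); 8..16  flags  (8B, 8-aligned); 16..20  ack  (4B, 4-aligned); 20..24  -- tail padding (4B); sizeof = 24, alignof = 8
0..8  blocks  (8B, 8-aligned)
8..9  reserved  (1B, 1-aligned)
9..10  -- padding (1B)
10..12  n_entries  (2B, 2-aligned)
12..16  mtime  (4B, 4-aligned)
16..44  signature  (28B, 4-aligned)
44..48  crc  (4B, 4-aligned)
48..49  size  (1B, 1-aligned)
49..50  version  (1B, 1-aligned)
50..56  -- padding (6B)
56..80  attrs  (24B, 8-aligned)
within Entry: flags at 8
56 + 8 = 64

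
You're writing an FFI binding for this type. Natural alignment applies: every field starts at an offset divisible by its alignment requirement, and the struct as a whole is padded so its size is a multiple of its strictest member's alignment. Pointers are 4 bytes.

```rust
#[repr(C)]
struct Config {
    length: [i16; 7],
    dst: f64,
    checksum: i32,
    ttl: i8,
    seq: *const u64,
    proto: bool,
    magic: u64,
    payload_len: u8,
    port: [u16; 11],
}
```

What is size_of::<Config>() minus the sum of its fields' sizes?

@0: length [14B, align 2] → 14
+2 pad (align 8)
@16: dst [8B, align 8] → 24
@24: checksum [4B, align 4] → 28
@28: ttl [1B, align 1] → 29
+3 pad (align 4)
@32: seq [4B, align 4] → 36
@36: proto [1B, align 1] → 37
+3 pad (align 8)
@40: magic [8B, align 8] → 48
@48: payload_len [1B, align 1] → 49
+1 pad (align 2)
@50: port [22B, align 2] → 72
size 72, align 8
data bytes 63, size 72 → padding 9

9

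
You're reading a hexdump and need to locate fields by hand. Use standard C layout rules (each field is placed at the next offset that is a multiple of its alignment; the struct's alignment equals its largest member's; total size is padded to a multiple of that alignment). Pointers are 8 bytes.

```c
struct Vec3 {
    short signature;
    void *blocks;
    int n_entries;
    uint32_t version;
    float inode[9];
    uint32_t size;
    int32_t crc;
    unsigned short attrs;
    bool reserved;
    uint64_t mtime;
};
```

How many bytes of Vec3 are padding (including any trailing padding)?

@0: signature [2B, align 2] → 2
+6 pad (align 8)
@8: blocks [8B, align 8] → 16
@16: n_entries [4B, align 4] → 20
@20: version [4B, align 4] → 24
@24: inode [36B, align 4] → 60
@60: size [4B, align 4] → 64
@64: crc [4B, align 4] → 68
@68: attrs [2B, align 2] → 70
@70: reserved [1B, align 1] → 71
+1 pad (align 8)
@72: mtime [8B, align 8] → 80
size 80, align 8
data bytes 73, size 80 → padding 7

7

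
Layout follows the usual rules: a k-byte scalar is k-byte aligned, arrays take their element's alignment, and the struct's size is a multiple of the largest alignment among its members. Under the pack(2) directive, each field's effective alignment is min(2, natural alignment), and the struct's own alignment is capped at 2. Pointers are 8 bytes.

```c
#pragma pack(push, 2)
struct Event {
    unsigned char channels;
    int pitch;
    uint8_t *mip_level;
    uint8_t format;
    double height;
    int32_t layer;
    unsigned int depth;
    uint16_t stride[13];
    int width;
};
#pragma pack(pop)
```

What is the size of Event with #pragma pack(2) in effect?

62

0..1  channels  (1B, 1-aligned)
1..2  -- padding (1B)
2..6  pitch  (4B, 2-aligned)
6..14  mip_level  (8B, 2-aligned)
14..15  format  (1B, 1-aligned)
15..16  -- padding (1B)
16..24  height  (8B, 2-aligned)
24..28  layer  (4B, 2-aligned)
28..32  depth  (4B, 2-aligned)
32..58  stride  (26B, 2-aligned)
58..62  width  (4B, 2-aligned)
sizeof = 62, alignof = 2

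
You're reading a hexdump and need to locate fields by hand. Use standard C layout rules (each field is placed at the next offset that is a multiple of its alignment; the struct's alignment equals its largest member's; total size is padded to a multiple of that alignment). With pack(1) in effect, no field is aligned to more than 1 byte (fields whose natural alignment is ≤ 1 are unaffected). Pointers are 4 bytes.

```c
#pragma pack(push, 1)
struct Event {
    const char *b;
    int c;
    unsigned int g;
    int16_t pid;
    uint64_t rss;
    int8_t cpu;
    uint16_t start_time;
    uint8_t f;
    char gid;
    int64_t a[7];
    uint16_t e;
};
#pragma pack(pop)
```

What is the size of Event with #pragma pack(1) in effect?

0..4  b  (4B, 1-aligned)
4..8  c  (4B, 1-aligned)
8..12  g  (4B, 1-aligned)
12..14  pid  (2B, 1-aligned)
14..22  rss  (8B, 1-aligned)
22..23  cpu  (1B, 1-aligned)
23..25  start_time  (2B, 1-aligned)
25..26  f  (1B, 1-aligned)
26..27  gid  (1B, 1-aligned)
27..83  a  (56B, 1-aligned)
83..85  e  (2B, 1-aligned)
sizeof = 85, alignof = 1

85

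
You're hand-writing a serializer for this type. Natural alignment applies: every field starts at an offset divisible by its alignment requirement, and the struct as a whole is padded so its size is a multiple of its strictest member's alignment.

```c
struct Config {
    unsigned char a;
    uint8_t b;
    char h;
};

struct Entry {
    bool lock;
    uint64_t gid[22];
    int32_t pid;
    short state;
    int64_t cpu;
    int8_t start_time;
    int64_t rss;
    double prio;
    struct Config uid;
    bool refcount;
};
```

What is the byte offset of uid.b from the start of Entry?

Config: a at 0 (size 1, align 1) → ends 1; b at 1 (size 1, align 1) → ends 2; h at 2 (size 1, align 1) → ends 3; total 3 bytes, alignment 1
lock at 0 (size 1, align 1) → ends 1
pad 7 to align 8 for gid
gid at 8 (size 176, align 8) → ends 184
pid at 184 (size 4, align 4) → ends 188
state at 188 (size 2, align 2) → ends 190
pad 2 to align 8 for cpu
cpu at 192 (size 8, align 8) → ends 200
start_time at 200 (size 1, align 1) → ends 201
pad 7 to align 8 for rss
rss at 208 (size 8, align 8) → ends 216
prio at 216 (size 8, align 8) → ends 224
uid at 224 (size 3, align 1) → ends 227
within Config: b at 1
224 + 1 = 225

225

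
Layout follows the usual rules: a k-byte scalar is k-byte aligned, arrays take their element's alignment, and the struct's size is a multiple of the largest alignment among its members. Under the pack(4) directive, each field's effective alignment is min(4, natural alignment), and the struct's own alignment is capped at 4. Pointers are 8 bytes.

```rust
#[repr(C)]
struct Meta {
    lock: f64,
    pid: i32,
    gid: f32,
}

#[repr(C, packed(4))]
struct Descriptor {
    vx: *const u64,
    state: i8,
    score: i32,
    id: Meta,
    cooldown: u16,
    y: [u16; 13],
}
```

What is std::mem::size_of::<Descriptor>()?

Meta: 0..8  lock  (8B, 8-aligned); 8..12  pid  (4B, 4-aligned); 12..16  gid  (4B, 4-aligned); sizeof = 16, alignof = 8
0..8  vx  (8B, 4-aligned)
8..9  state  (1B, 1-aligned)
9..12  -- padding (3B)
12..16  score  (4B, 4-aligned)
16..32  id  (16B, 4-aligned)
32..34  cooldown  (2B, 2-aligned)
34..60  y  (26B, 2-aligned)
sizeof = 60, alignof = 4

60 bytes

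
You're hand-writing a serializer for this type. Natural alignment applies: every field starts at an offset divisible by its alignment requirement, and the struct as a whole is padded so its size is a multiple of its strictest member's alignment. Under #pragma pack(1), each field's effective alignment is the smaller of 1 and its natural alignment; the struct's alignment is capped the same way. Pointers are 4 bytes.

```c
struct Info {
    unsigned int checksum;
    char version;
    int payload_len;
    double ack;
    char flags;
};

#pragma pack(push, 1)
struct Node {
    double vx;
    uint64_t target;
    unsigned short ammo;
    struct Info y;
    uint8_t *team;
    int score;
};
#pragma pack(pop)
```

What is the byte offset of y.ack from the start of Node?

34

Info: checksum at 0 (size 4, align 4) → ends 4; version at 4 (size 1, align 1) → ends 5; pad 3 to align 4 for payload_len; payload_len at 8 (size 4, align 4) → ends 12; pad 4 to align 8 for ack; ack at 16 (size 8, align 8) → ends 24; flags at 24 (size 1, align 1) → ends 25; tail pad 7 to reach multiple of 8; total 32 bytes, alignment 8
vx at 0 (size 8, align 1) → ends 8
target at 8 (size 8, align 1) → ends 16
ammo at 16 (size 2, align 1) → ends 18
y at 18 (size 32, align 1) → ends 50
within Info: ack at 16
18 + 16 = 34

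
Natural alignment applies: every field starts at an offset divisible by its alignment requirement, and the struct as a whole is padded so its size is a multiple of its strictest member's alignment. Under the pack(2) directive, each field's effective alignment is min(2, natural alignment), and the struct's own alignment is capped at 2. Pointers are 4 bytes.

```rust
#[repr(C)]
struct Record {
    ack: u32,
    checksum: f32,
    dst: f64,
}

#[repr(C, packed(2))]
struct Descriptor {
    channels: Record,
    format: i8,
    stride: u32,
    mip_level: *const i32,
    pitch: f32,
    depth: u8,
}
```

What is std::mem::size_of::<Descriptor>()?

Record: 0..4  ack  (4B, 4-aligned); 4..8  checksum  (4B, 4-aligned); 8..16  dst  (8B, 8-aligned); sizeof = 16, alignof = 8
0..16  channels  (16B, 2-aligned)
16..17  format  (1B, 1-aligned)
17..18  -- padding (1B)
18..22  stride  (4B, 2-aligned)
22..26  mip_level  (4B, 2-aligned)
26..30  pitch  (4B, 2-aligned)
30..31  depth  (1B, 1-aligned)
31..32  -- tail padding (1B)
sizeof = 32, alignof = 2

32 bytes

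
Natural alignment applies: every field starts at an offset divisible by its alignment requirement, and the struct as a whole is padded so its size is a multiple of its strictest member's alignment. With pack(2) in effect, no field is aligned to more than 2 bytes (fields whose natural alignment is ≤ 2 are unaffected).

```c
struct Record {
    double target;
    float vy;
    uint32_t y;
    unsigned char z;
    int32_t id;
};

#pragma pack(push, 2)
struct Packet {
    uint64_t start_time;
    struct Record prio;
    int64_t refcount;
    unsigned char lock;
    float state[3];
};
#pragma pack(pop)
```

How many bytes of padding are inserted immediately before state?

Record: target at 0 (size 8, align 8) → ends 8; vy at 8 (size 4, align 4) → ends 12; y at 12 (size 4, align 4) → ends 16; z at 16 (size 1, align 1) → ends 17; pad 3 to align 4 for id; id at 20 (size 4, align 4) → ends 24; total 24 bytes, alignment 8
start_time at 0 (size 8, align 2) → ends 8
prio at 8 (size 24, align 2) → ends 32
refcount at 32 (size 8, align 2) → ends 40
lock at 40 (size 1, align 1) → ends 41
pad 1 to align 2 for state
state at 42 (size 12, align 2) → ends 54

1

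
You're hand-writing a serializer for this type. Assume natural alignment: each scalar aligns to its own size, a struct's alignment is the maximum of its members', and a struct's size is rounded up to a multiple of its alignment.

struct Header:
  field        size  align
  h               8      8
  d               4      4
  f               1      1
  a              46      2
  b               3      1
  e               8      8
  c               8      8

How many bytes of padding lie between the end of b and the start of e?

@0: h [8B, align 8] → 8
@8: d [4B, align 4] → 12
@12: f [1B, align 1] → 13
+1 pad (align 2)
@14: a [46B, align 2] → 60
@60: b [3B, align 1] → 63
+1 pad (align 8)
@64: e [8B, align 8] → 72

1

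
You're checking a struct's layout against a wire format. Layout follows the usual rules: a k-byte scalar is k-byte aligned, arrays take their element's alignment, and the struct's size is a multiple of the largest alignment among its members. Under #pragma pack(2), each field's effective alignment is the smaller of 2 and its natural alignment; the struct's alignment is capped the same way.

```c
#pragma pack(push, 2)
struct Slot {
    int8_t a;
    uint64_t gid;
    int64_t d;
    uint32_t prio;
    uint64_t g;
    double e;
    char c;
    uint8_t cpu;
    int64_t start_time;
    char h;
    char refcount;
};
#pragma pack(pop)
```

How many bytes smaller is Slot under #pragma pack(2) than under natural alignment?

natural layout:
  0..1  a  (1B, 1-aligned)
  1..8  -- padding (7B)
  8..16  gid  (8B, 8-aligned)
  16..24  d  (8B, 8-aligned)
  24..28  prio  (4B, 4-aligned)
  28..32  -- padding (4B)
  32..40  g  (8B, 8-aligned)
  40..48  e  (8B, 8-aligned)
  48..49  c  (1B, 1-aligned)
  49..50  cpu  (1B, 1-aligned)
  50..56  -- padding (6B)
  56..64  start_time  (8B, 8-aligned)
  64..65  h  (1B, 1-aligned)
  65..66  refcount  (1B, 1-aligned)
  66..72  -- tail padding (6B)
  sizeof = 72, alignof = 8
packed(2) layout:
  0..1  a  (1B, 1-aligned)
  1..2  -- padding (1B)
  2..10  gid  (8B, 2-aligned)
  10..18  d  (8B, 2-aligned)
  18..22  prio  (4B, 2-aligned)
  22..30  g  (8B, 2-aligned)
  30..38  e  (8B, 2-aligned)
  38..39  c  (1B, 1-aligned)
  39..40  cpu  (1B, 1-aligned)
  40..48  start_time  (8B, 2-aligned)
  48..49  h  (1B, 1-aligned)
  49..50  refcount  (1B, 1-aligned)
  sizeof = 50, alignof = 2
72 − 50 = 22

22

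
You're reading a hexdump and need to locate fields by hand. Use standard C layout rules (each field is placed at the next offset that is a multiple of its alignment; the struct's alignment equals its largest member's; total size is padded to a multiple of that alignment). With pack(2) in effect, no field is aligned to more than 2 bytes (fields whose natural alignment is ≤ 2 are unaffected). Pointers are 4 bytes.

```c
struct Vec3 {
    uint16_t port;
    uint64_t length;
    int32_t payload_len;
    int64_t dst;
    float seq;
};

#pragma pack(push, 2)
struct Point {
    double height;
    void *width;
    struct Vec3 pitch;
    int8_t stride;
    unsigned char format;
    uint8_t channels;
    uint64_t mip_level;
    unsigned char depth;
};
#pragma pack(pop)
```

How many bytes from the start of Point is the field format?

53

Vec3: @0: port [2B, align 2] → 2; +6 pad (align 8); @8: length [8B, align 8] → 16; @16: payload_len [4B, align 4] → 20; +4 pad (align 8); @24: dst [8B, align 8] → 32; @32: seq [4B, align 4] → 36; +4 tail pad (align 8); size 40, align 8
@0: height [8B, align 2] → 8
@8: width [4B, align 2] → 12
@12: pitch [40B, align 2] → 52
@52: stride [1B, align 1] → 53
@53: format [1B, align 1] → 54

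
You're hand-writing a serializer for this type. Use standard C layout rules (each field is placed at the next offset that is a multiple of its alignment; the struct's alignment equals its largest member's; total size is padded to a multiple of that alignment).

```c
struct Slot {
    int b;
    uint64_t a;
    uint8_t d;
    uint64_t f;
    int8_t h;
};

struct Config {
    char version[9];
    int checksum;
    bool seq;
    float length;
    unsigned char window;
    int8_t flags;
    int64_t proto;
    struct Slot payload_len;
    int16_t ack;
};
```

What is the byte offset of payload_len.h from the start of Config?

Slot: 0..4  b  (4B, 4-aligned); 4..8  -- padding (4B); 8..16  a  (8B, 8-aligned); 16..17  d  (1B, 1-aligned); 17..24  -- padding (7B); 24..32  f  (8B, 8-aligned); 32..33  h  (1B, 1-aligned); 33..40  -- tail padding (7B); sizeof = 40, alignof = 8
0..9  version  (9B, 1-aligned)
9..12  -- padding (3B)
12..16  checksum  (4B, 4-aligned)
16..17  seq  (1B, 1-aligned)
17..20  -- padding (3B)
20..24  length  (4B, 4-aligned)
24..25  window  (1B, 1-aligned)
25..26  flags  (1B, 1-aligned)
26..32  -- padding (6B)
32..40  proto  (8B, 8-aligned)
40..80  payload_len  (40B, 8-aligned)
within Slot: h at 32
40 + 32 = 72

72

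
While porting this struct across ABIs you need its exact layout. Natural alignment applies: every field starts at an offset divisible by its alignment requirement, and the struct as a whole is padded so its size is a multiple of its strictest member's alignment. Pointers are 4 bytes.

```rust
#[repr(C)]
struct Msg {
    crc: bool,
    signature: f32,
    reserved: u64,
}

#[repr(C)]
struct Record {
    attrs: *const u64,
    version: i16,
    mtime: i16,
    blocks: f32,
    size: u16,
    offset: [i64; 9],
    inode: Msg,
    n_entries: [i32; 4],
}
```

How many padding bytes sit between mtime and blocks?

0

Msg: 0..1  crc  (1B, 1-aligned); 1..4  -- padding (3B); 4..8  signature  (4B, 4-aligned); 8..16  reserved  (8B, 8-aligned); sizeof = 16, alignof = 8
0..4  attrs  (4B, 4-aligned)
4..6  version  (2B, 2-aligned)
6..8  mtime  (2B, 2-aligned)
8..12  blocks  (4B, 4-aligned)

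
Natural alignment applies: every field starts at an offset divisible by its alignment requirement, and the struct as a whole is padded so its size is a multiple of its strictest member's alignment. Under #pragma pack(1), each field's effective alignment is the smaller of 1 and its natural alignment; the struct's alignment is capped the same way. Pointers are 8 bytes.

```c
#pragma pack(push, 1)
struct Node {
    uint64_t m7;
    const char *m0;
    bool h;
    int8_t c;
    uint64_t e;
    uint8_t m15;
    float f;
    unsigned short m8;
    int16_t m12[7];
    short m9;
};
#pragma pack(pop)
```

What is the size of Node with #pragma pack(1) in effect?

49

@0: m7 [8B, align 1] → 8
@8: m0 [8B, align 1] → 16
@16: h [1B, align 1] → 17
@17: c [1B, align 1] → 18
@18: e [8B, align 1] → 26
@26: m15 [1B, align 1] → 27
@27: f [4B, align 1] → 31
@31: m8 [2B, align 1] → 33
@33: m12 [14B, align 1] → 47
@47: m9 [2B, align 1] → 49
size 49, align 1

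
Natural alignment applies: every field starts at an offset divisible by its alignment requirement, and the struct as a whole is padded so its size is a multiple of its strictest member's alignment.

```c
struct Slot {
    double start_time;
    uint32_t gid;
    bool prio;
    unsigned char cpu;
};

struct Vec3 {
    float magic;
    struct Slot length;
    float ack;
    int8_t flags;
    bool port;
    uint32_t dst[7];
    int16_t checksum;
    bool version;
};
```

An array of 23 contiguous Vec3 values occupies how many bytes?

1472

Slot: 0..8  start_time  (8B, 8-aligned); 8..12  gid  (4B, 4-aligned); 12..13  prio  (1B, 1-aligned); 13..14  cpu  (1B, 1-aligned); 14..16  -- tail padding (2B); sizeof = 16, alignof = 8
0..4  magic  (4B, 4-aligned)
4..8  -- padding (4B)
8..24  length  (16B, 8-aligned)
24..28  ack  (4B, 4-aligned)
28..29  flags  (1B, 1-aligned)
29..30  port  (1B, 1-aligned)
30..32  -- padding (2B)
32..60  dst  (28B, 4-aligned)
60..62  checksum  (2B, 2-aligned)
62..63  version  (1B, 1-aligned)
63..64  -- tail padding (1B)
sizeof = 64, alignof = 8
array of 23: 23 × 64 = 1472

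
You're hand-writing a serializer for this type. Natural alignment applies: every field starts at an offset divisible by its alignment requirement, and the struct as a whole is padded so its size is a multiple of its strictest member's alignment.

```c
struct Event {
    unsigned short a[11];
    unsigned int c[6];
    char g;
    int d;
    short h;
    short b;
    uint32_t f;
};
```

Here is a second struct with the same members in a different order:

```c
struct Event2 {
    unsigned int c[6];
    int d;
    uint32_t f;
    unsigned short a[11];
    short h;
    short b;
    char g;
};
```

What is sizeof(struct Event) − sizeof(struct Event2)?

4

@0: a [22B, align 2] → 22
+2 pad (align 4)
@24: c [24B, align 4] → 48
@48: g [1B, align 1] → 49
+3 pad (align 4)
@52: d [4B, align 4] → 56
@56: h [2B, align 2] → 58
@58: b [2B, align 2] → 60
@60: f [4B, align 4] → 64
size 64, align 4
— Event2 —
@0: c [24B, align 4] → 24
@24: d [4B, align 4] → 28
@28: f [4B, align 4] → 32
@32: a [22B, align 2] → 54
@54: h [2B, align 2] → 56
@56: b [2B, align 2] → 58
@58: g [1B, align 1] → 59
+1 tail pad (align 4)
size 60, align 4
64 − 60 = 4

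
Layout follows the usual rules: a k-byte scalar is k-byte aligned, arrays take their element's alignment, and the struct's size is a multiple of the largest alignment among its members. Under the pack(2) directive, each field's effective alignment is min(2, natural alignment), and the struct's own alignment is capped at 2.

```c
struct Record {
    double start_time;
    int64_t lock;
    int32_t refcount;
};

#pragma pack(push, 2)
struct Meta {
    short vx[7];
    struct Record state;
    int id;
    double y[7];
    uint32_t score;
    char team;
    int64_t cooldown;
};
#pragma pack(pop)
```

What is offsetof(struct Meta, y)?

42

Record: @0: start_time [8B, align 8] → 8; @8: lock [8B, align 8] → 16; @16: refcount [4B, align 4] → 20; +4 tail pad (align 8); size 24, align 8
@0: vx [14B, align 2] → 14
@14: state [24B, align 2] → 38
@38: id [4B, align 2] → 42
@42: y [56B, align 2] → 98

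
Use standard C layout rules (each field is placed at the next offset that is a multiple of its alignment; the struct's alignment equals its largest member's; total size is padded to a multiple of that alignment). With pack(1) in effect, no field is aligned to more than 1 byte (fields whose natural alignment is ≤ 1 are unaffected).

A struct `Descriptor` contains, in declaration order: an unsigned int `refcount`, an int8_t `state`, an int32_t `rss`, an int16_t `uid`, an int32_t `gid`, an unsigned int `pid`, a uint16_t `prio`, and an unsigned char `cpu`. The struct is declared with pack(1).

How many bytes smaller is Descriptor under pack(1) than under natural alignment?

6

natural layout:
  0..4  refcount  (4B, 4-aligned)
  4..5  state  (1B, 1-aligned)
  5..8  -- padding (3B)
  8..12  rss  (4B, 4-aligned)
  12..14  uid  (2B, 2-aligned)
  14..16  -- padding (2B)
  16..20  gid  (4B, 4-aligned)
  20..24  pid  (4B, 4-aligned)
  24..26  prio  (2B, 2-aligned)
  26..27  cpu  (1B, 1-aligned)
  27..28  -- tail padding (1B)
  sizeof = 28, alignof = 4
packed(1) layout:
  0..4  refcount  (4B, 1-aligned)
  4..5  state  (1B, 1-aligned)
  5..9  rss  (4B, 1-aligned)
  9..11  uid  (2B, 1-aligned)
  11..15  gid  (4B, 1-aligned)
  15..19  pid  (4B, 1-aligned)
  19..21  prio  (2B, 1-aligned)
  21..22  cpu  (1B, 1-aligned)
  sizeof = 22, alignof = 1
28 − 22 = 6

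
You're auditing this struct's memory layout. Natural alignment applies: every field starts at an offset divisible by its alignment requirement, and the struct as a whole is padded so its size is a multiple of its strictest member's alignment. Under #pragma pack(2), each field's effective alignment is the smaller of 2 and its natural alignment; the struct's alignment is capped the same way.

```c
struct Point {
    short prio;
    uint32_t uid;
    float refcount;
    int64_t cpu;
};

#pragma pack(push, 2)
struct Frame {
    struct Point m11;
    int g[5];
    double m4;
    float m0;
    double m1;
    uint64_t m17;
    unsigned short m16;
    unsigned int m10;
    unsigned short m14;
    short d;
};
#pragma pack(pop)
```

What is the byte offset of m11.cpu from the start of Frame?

16

Point: prio at 0 (size 2, align 2) → ends 2; pad 2 to align 4 for uid; uid at 4 (size 4, align 4) → ends 8; refcount at 8 (size 4, align 4) → ends 12; pad 4 to align 8 for cpu; cpu at 16 (size 8, align 8) → ends 24; total 24 bytes, alignment 8
m11 at 0 (size 24, align 2) → ends 24
within Point: cpu at 16
0 + 16 = 16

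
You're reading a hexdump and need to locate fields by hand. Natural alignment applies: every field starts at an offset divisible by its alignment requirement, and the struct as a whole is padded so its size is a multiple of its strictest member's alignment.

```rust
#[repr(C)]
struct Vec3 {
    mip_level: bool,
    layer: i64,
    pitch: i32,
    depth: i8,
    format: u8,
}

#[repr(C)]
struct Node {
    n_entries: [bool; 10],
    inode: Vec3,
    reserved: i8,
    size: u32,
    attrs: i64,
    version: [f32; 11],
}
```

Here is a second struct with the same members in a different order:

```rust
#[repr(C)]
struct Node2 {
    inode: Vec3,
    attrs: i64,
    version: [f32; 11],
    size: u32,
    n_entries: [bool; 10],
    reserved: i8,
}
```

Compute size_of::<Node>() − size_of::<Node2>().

8

Vec3: mip_level at 0 (size 1, align 1) → ends 1; pad 7 to align 8 for layer; layer at 8 (size 8, align 8) → ends 16; pitch at 16 (size 4, align 4) → ends 20; depth at 20 (size 1, align 1) → ends 21; format at 21 (size 1, align 1) → ends 22; tail pad 2 to reach multiple of 8; total 24 bytes, alignment 8
n_entries at 0 (size 10, align 1) → ends 10
pad 6 to align 8 for inode
inode at 16 (size 24, align 8) → ends 40
reserved at 40 (size 1, align 1) → ends 41
pad 3 to align 4 for size
size at 44 (size 4, align 4) → ends 48
attrs at 48 (size 8, align 8) → ends 56
version at 56 (size 44, align 4) → ends 100
tail pad 4 to reach multiple of 8
total 104 bytes, alignment 8
— Node2 —
inode at 0 (size 24, align 8) → ends 24
attrs at 24 (size 8, align 8) → ends 32
version at 32 (size 44, align 4) → ends 76
size at 76 (size 4, align 4) → ends 80
n_entries at 80 (size 10, align 1) → ends 90
reserved at 90 (size 1, align 1) → ends 91
tail pad 5 to reach multiple of 8
total 96 bytes, alignment 8
104 − 96 = 8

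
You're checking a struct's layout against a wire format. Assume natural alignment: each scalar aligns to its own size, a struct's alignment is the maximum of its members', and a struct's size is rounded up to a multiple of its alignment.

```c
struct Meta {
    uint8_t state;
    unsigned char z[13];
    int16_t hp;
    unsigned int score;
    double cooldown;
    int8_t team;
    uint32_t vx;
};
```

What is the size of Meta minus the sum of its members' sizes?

0..1  state  (1B, 1-aligned)
1..14  z  (13B, 1-aligned)
14..16  hp  (2B, 2-aligned)
16..20  score  (4B, 4-aligned)
20..24  -- padding (4B)
24..32  cooldown  (8B, 8-aligned)
32..33  team  (1B, 1-aligned)
33..36  -- padding (3B)
36..40  vx  (4B, 4-aligned)
sizeof = 40, alignof = 8
data bytes 33, size 40 → padding 7

7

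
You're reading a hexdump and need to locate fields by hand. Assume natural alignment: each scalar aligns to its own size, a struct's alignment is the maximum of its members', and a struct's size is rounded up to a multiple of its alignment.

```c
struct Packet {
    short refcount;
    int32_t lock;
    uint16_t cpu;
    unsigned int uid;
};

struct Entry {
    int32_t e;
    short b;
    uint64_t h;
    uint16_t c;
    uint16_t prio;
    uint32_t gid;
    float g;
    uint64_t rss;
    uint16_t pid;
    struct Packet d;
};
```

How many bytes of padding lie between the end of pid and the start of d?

2

Packet: @0: refcount [2B, align 2] → 2; +2 pad (align 4); @4: lock [4B, align 4] → 8; @8: cpu [2B, align 2] → 10; +2 pad (align 4); @12: uid [4B, align 4] → 16; size 16, align 4
@0: e [4B, align 4] → 4
@4: b [2B, align 2] → 6
+2 pad (align 8)
@8: h [8B, align 8] → 16
@16: c [2B, align 2] → 18
@18: prio [2B, align 2] → 20
@20: gid [4B, align 4] → 24
@24: g [4B, align 4] → 28
+4 pad (align 8)
@32: rss [8B, align 8] → 40
@40: pid [2B, align 2] → 42
+2 pad (align 4)
@44: d [16B, align 4] → 60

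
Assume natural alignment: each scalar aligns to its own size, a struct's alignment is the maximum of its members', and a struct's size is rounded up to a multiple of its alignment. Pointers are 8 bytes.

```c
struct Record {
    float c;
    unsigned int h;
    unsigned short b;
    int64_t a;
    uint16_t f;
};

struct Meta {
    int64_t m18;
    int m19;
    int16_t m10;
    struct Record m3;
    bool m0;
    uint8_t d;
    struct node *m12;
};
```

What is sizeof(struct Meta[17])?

Record: 0..4  c  (4B, 4-aligned); 4..8  h  (4B, 4-aligned); 8..10  b  (2B, 2-aligned); 10..16  -- padding (6B); 16..24  a  (8B, 8-aligned); 24..26  f  (2B, 2-aligned); 26..32  -- tail padding (6B); sizeof = 32, alignof = 8
0..8  m18  (8B, 8-aligned)
8..12  m19  (4B, 4-aligned)
12..14  m10  (2B, 2-aligned)
14..16  -- padding (2B)
16..48  m3  (32B, 8-aligned)
48..49  m0  (1B, 1-aligned)
49..50  d  (1B, 1-aligned)
50..56  -- padding (6B)
56..64  m12  (8B, 8-aligned)
sizeof = 64, alignof = 8
array of 17: 17 × 64 = 1088

1088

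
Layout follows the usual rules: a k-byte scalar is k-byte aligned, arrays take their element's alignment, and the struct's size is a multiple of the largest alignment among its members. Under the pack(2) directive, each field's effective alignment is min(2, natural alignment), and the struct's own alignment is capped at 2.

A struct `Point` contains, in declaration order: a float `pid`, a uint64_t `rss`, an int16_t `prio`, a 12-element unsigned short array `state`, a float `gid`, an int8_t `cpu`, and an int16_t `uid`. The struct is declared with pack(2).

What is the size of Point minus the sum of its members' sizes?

0..4  pid  (4B, 2-aligned)
4..12  rss  (8B, 2-aligned)
12..14  prio  (2B, 2-aligned)
14..38  state  (24B, 2-aligned)
38..42  gid  (4B, 2-aligned)
42..43  cpu  (1B, 1-aligned)
43..44  -- padding (1B)
44..46  uid  (2B, 2-aligned)
sizeof = 46, alignof = 2
data bytes 45, size 46 → padding 1

1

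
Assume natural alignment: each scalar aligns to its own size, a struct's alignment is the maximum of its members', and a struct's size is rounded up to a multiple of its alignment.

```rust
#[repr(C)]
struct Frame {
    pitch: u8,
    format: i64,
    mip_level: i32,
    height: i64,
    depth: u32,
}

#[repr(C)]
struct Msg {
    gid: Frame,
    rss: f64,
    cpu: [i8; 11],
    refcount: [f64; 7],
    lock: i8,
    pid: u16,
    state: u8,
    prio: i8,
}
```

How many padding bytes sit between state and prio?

0

Frame: @0: pitch [1B, align 1] → 1; +7 pad (align 8); @8: format [8B, align 8] → 16; @16: mip_level [4B, align 4] → 20; +4 pad (align 8); @24: height [8B, align 8] → 32; @32: depth [4B, align 4] → 36; +4 tail pad (align 8); size 40, align 8
@0: gid [40B, align 8] → 40
@40: rss [8B, align 8] → 48
@48: cpu [11B, align 1] → 59
+5 pad (align 8)
@64: refcount [56B, align 8] → 120
@120: lock [1B, align 1] → 121
+1 pad (align 2)
@122: pid [2B, align 2] → 124
@124: state [1B, align 1] → 125
@125: prio [1B, align 1] → 126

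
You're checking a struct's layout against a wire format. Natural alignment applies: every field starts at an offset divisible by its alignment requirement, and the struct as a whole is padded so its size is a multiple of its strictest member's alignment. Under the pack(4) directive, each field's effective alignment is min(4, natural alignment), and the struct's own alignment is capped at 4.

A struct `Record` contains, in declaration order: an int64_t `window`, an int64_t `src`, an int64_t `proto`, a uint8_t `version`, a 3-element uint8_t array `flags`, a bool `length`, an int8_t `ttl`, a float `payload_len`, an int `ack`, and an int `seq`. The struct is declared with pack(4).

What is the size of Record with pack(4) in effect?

0..8  window  (8B, 4-aligned)
8..16  src  (8B, 4-aligned)
16..24  proto  (8B, 4-aligned)
24..25  version  (1B, 1-aligned)
25..28  flags  (3B, 1-aligned)
28..29  length  (1B, 1-aligned)
29..30  ttl  (1B, 1-aligned)
30..32  -- padding (2B)
32..36  payload_len  (4B, 4-aligned)
36..40  ack  (4B, 4-aligned)
40..44  seq  (4B, 4-aligned)
sizeof = 44, alignof = 4

44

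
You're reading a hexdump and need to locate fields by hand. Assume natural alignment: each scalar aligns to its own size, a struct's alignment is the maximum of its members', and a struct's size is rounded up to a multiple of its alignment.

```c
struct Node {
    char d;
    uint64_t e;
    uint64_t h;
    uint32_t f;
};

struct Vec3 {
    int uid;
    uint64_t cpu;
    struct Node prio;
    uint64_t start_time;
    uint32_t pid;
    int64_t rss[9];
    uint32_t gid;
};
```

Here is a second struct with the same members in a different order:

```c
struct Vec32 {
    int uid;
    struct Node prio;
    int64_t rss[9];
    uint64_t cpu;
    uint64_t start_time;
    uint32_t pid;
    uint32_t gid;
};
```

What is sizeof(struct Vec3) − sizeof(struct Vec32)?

Node: @0: d [1B, align 1] → 1; +7 pad (align 8); @8: e [8B, align 8] → 16; @16: h [8B, align 8] → 24; @24: f [4B, align 4] → 28; +4 tail pad (align 8); size 32, align 8
@0: uid [4B, align 4] → 4
+4 pad (align 8)
@8: cpu [8B, align 8] → 16
@16: prio [32B, align 8] → 48
@48: start_time [8B, align 8] → 56
@56: pid [4B, align 4] → 60
+4 pad (align 8)
@64: rss [72B, align 8] → 136
@136: gid [4B, align 4] → 140
+4 tail pad (align 8)
size 144, align 8
— Vec32 —
@0: uid [4B, align 4] → 4
+4 pad (align 8)
@8: prio [32B, align 8] → 40
@40: rss [72B, align 8] → 112
@112: cpu [8B, align 8] → 120
@120: start_time [8B, align 8] → 128
@128: pid [4B, align 4] → 132
@132: gid [4B, align 4] → 136
size 136, align 8
144 − 136 = 8

8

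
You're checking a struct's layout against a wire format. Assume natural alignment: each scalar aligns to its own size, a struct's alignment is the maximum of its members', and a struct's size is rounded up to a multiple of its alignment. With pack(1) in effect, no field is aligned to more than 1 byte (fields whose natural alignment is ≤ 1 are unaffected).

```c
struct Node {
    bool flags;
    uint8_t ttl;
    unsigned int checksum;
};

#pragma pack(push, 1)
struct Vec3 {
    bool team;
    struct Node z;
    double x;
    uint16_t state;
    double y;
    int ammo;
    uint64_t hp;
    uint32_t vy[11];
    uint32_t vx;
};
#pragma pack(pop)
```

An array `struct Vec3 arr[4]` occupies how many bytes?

348

Node: @0: flags [1B, align 1] → 1; @1: ttl [1B, align 1] → 2; +2 pad (align 4); @4: checksum [4B, align 4] → 8; size 8, align 4
@0: team [1B, align 1] → 1
@1: z [8B, align 1] → 9
@9: x [8B, align 1] → 17
@17: state [2B, align 1] → 19
@19: y [8B, align 1] → 27
@27: ammo [4B, align 1] → 31
@31: hp [8B, align 1] → 39
@39: vy [44B, align 1] → 83
@83: vx [4B, align 1] → 87
size 87, align 1
array of 4: 4 × 87 = 348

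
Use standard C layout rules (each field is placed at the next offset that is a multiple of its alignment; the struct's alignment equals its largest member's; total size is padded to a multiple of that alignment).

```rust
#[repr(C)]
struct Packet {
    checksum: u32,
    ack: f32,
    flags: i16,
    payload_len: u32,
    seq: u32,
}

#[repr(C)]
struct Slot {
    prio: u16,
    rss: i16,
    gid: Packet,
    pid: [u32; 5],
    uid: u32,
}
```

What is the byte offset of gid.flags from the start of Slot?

Packet: checksum at 0 (size 4, align 4) → ends 4; ack at 4 (size 4, align 4) → ends 8; flags at 8 (size 2, align 2) → ends 10; pad 2 to align 4 for payload_len; payload_len at 12 (size 4, align 4) → ends 16; seq at 16 (size 4, align 4) → ends 20; total 20 bytes, alignment 4
prio at 0 (size 2, align 2) → ends 2
rss at 2 (size 2, align 2) → ends 4
gid at 4 (size 20, align 4) → ends 24
within Packet: flags at 8
4 + 8 = 12

12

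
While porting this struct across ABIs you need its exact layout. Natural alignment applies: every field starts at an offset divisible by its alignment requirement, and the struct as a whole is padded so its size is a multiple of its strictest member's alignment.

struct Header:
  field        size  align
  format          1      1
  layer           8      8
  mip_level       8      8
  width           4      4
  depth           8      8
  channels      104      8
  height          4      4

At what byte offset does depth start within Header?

@0: format [1B, align 1] → 1
+7 pad (align 8)
@8: layer [8B, align 8] → 16
@16: mip_level [8B, align 8] → 24
@24: width [4B, align 4] → 28
+4 pad (align 8)
@32: depth [8B, align 8] → 40

32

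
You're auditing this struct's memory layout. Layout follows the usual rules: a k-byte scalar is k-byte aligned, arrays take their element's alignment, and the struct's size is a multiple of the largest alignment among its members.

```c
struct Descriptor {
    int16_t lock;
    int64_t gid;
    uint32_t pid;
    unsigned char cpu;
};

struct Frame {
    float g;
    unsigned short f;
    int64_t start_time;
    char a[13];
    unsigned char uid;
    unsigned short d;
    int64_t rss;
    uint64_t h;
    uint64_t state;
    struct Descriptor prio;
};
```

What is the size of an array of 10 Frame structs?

Descriptor: 0..2  lock  (2B, 2-aligned); 2..8  -- padding (6B); 8..16  gid  (8B, 8-aligned); 16..20  pid  (4B, 4-aligned); 20..21  cpu  (1B, 1-aligned); 21..24  -- tail padding (3B); sizeof = 24, alignof = 8
0..4  g  (4B, 4-aligned)
4..6  f  (2B, 2-aligned)
6..8  -- padding (2B)
8..16  start_time  (8B, 8-aligned)
16..29  a  (13B, 1-aligned)
29..30  uid  (1B, 1-aligned)
30..32  d  (2B, 2-aligned)
32..40  rss  (8B, 8-aligned)
40..48  h  (8B, 8-aligned)
48..56  state  (8B, 8-aligned)
56..80  prio  (24B, 8-aligned)
sizeof = 80, alignof = 8
array of 10: 10 × 80 = 800

800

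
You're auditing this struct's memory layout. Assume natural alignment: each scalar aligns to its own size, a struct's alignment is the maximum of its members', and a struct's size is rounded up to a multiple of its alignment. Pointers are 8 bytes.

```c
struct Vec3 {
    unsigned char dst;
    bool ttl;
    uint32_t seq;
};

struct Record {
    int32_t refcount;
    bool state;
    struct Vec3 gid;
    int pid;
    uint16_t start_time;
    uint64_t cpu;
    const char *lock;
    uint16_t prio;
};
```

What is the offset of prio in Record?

40

Vec3: dst at 0 (size 1, align 1) → ends 1; ttl at 1 (size 1, align 1) → ends 2; pad 2 to align 4 for seq; seq at 4 (size 4, align 4) → ends 8; total 8 bytes, alignment 4
refcount at 0 (size 4, align 4) → ends 4
state at 4 (size 1, align 1) → ends 5
pad 3 to align 4 for gid
gid at 8 (size 8, align 4) → ends 16
pid at 16 (size 4, align 4) → ends 20
start_time at 20 (size 2, align 2) → ends 22
pad 2 to align 8 for cpu
cpu at 24 (size 8, align 8) → ends 32
lock at 32 (size 8, align 8) → ends 40
prio at 40 (size 2, align 2) → ends 42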